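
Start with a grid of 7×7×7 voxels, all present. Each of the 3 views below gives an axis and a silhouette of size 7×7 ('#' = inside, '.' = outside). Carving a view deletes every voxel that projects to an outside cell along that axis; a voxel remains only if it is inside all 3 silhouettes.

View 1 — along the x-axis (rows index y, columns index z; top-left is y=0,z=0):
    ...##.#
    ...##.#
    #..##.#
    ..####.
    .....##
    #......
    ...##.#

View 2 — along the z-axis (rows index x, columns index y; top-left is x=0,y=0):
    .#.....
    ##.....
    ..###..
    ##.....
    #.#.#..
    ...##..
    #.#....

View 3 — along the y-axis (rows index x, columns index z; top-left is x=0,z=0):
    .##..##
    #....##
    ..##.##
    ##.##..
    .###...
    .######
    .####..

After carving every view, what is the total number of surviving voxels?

remaining voxels: 26

start: 7×7×7 = 343 voxels
V1 x: intersect with YZ mask (20 set) -- 140 left
V2 z: intersect with XY mask (15 set) -- 47 left
V3 y: intersect with XZ mask (28 set) -- 26 left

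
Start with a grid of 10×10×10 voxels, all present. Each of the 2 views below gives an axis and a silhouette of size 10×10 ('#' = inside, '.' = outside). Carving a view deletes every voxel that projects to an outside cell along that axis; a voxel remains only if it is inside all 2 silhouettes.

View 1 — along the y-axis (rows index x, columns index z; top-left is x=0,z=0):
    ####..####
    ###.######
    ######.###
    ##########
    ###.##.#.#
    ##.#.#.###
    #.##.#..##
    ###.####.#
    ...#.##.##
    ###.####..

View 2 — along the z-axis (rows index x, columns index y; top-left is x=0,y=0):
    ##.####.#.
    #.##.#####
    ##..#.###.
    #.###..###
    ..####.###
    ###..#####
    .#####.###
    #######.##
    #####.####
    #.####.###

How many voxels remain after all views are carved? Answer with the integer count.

full grid |V| = 1000
after view 1 [y-axis, 76 of 100 cells solid] → remaining = 760
after view 2 [z-axis, 77 of 100 cells solid] → remaining = 578

578 voxels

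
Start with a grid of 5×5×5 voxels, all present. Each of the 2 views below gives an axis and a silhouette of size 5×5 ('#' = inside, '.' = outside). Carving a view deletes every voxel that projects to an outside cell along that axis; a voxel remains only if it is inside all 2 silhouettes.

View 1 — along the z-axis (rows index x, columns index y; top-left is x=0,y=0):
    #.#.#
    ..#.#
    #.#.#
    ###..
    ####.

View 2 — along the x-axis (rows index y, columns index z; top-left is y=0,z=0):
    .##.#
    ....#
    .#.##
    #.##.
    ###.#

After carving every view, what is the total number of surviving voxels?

voxel count = 44

initial block: 5^3 = 125
[1] z-view keeps 15 columns → grid now 75
[2] x-view keeps 14 columns → grid now 44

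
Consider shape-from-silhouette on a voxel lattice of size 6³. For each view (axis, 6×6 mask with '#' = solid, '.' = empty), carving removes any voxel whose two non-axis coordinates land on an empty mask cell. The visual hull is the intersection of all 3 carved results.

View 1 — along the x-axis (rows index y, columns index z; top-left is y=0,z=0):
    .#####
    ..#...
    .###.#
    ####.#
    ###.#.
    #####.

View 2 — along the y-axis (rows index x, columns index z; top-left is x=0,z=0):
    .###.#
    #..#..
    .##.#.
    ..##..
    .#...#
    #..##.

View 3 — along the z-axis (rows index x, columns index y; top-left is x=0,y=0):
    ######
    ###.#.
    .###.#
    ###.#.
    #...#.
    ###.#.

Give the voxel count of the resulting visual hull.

before carving: 216 voxels (6×6×6)
after view 1 [x-axis, 24 of 36 cells solid] → remaining = 144
after view 2 [y-axis, 16 of 36 cells solid] → remaining = 67
after view 3 [z-axis, 24 of 36 cells solid] → remaining = 43

remaining voxels: 43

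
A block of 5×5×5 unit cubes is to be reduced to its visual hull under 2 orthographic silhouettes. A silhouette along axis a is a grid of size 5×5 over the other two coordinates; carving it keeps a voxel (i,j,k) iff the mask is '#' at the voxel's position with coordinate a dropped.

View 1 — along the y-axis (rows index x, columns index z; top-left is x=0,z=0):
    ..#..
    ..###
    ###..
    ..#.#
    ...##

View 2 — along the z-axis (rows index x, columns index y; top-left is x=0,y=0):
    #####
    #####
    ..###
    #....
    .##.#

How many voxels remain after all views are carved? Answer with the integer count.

voxel count = 37

full grid |V| = 125
step 1: project along y, AND mask (11/25) → |grid| = 55
step 2: project along z, AND mask (17/25) → |grid| = 37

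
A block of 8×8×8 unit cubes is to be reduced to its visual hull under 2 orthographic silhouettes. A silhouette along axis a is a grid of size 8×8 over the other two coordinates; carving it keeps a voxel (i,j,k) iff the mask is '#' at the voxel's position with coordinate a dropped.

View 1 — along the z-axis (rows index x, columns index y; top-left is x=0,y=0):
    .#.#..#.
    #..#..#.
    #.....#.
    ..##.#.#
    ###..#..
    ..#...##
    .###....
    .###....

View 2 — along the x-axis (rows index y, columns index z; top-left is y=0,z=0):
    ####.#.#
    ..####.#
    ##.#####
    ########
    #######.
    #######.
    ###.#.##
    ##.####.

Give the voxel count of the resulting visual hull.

163 voxels

initial block: 8^3 = 512
after view 1 [z-axis, 25 of 64 cells solid] → remaining = 200
after view 2 [x-axis, 52 of 64 cells solid] → remaining = 163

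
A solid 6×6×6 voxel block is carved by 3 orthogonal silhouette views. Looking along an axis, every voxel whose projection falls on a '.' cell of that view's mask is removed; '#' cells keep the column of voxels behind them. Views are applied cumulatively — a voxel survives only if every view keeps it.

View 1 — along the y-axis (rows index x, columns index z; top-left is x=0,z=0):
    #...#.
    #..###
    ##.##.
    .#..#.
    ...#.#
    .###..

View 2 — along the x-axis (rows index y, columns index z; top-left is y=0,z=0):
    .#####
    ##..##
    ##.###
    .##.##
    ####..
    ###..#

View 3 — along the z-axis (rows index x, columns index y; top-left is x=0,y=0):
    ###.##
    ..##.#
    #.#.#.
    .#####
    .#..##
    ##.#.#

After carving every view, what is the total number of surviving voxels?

|visual hull| = 44

before carving: 216 voxels (6×6×6)
[1] y-view keeps 17 columns → grid now 102
[2] x-view keeps 26 columns → grid now 72
[3] z-view keeps 23 columns → grid now 44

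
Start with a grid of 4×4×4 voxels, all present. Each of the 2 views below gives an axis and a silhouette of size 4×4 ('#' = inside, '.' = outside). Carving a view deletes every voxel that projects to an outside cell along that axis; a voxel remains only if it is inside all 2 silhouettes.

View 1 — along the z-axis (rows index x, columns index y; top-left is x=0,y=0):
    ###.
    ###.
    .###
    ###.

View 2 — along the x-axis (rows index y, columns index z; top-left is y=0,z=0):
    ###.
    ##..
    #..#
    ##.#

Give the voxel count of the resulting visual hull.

voxel count = 28

start: 4×4×4 = 64 voxels
V1 z: intersect with XY mask (12 set) -- 48 left
V2 x: intersect with YZ mask (10 set) -- 28 left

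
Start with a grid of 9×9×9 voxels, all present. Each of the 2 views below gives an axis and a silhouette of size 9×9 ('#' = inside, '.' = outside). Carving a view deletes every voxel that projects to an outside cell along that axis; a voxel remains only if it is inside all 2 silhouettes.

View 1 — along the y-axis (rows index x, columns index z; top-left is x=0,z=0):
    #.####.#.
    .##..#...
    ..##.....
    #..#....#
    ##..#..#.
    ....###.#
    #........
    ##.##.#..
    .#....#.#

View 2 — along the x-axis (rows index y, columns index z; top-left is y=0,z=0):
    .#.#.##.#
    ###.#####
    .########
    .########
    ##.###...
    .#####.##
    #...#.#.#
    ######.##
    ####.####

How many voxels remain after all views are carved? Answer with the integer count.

voxel count = 209

initial block: 9^3 = 729
carve view 1 (along y, XZ-mask fill 31/81): 279 voxels remain
carve view 2 (along x, YZ-mask fill 61/81): 209 voxels remain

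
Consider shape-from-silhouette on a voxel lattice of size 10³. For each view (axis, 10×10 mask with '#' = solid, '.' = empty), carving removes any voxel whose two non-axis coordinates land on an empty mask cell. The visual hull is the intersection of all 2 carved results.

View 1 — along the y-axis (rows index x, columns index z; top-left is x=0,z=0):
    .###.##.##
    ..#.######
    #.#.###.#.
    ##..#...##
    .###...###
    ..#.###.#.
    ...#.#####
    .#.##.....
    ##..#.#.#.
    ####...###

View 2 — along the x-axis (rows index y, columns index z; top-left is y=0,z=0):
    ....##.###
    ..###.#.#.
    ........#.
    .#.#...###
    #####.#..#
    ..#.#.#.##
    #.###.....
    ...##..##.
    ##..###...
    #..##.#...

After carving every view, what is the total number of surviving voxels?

before carving: 1000 voxels (10×10×10)
carve view 1 (along y, XZ-mask fill 57/100): 570 voxels remain
carve view 2 (along x, YZ-mask fill 45/100): 266 voxels remain

266 voxels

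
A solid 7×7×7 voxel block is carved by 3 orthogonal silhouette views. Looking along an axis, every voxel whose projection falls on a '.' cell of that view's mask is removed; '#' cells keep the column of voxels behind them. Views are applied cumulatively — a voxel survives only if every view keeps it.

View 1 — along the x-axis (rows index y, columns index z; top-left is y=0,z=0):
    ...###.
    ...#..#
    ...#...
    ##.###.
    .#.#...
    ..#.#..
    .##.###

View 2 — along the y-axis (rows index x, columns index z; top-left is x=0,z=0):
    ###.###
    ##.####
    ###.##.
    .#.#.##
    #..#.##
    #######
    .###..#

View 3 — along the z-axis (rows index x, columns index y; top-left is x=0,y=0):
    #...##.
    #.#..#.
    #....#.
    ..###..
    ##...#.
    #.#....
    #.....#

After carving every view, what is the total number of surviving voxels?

before carving: 343 voxels (7×7×7)
carve view 1 (along x, YZ-mask fill 20/49): 140 voxels remain
carve view 2 (along y, XZ-mask fill 36/49): 102 voxels remain
carve view 3 (along z, XY-mask fill 18/49): 32 voxels remain

remaining voxels: 32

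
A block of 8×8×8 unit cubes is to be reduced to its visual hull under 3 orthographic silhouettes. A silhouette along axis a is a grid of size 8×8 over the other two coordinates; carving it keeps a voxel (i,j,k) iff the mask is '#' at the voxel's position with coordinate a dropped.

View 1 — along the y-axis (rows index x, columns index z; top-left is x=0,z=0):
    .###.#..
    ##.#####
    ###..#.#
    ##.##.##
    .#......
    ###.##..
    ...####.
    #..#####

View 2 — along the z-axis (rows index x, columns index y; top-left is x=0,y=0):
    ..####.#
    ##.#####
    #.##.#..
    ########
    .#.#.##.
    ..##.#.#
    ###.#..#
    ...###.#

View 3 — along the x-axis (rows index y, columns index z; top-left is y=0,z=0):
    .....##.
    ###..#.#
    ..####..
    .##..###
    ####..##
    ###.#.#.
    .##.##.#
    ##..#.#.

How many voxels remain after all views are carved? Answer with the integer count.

114 voxels

start: 8×8×8 = 512 voxels
step 1: project along y, AND mask (38/64) → |grid| = 304
step 2: project along z, AND mask (41/64) → |grid| = 205
step 3: project along x, AND mask (36/64) → |grid| = 114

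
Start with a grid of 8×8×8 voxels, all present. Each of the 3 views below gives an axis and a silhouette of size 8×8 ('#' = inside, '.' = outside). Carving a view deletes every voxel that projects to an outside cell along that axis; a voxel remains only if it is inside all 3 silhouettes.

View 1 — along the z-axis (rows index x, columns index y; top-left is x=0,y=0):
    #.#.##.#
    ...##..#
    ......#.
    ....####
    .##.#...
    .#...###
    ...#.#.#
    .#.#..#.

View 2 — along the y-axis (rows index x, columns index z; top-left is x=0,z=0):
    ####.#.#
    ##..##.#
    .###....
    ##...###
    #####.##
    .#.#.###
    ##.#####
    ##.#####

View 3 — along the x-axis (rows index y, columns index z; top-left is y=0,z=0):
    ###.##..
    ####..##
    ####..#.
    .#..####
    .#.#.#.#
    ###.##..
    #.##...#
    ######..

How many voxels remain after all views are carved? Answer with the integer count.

start: 8×8×8 = 512 voxels
after view 1 [z-axis, 26 of 64 cells solid] → remaining = 208
after view 2 [y-axis, 45 of 64 cells solid] → remaining = 151
after view 3 [x-axis, 40 of 64 cells solid] → remaining = 97

97 voxels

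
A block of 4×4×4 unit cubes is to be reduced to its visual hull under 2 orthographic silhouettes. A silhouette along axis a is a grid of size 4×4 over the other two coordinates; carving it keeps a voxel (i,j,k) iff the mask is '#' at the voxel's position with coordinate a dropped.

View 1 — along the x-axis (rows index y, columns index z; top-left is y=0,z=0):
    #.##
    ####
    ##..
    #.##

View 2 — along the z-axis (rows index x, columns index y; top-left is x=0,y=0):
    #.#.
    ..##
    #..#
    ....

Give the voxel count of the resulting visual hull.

before carving: 64 voxels (4×4×4)
step 1: project along x, AND mask (12/16) → |grid| = 48
step 2: project along z, AND mask (6/16) → |grid| = 16

16 voxels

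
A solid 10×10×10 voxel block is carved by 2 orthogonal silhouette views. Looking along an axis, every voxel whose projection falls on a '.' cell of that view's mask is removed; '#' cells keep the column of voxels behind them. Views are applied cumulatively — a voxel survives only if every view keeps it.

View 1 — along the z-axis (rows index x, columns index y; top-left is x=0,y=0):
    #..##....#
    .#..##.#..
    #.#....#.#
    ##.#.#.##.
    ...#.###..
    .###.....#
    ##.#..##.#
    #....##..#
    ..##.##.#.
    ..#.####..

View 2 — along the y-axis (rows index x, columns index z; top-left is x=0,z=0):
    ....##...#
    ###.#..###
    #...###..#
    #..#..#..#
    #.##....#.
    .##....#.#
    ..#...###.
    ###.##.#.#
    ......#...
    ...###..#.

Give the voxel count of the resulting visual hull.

remaining voxels: 193

initial block: 10^3 = 1000
carve view 1 (along z, XY-mask fill 46/100): 460 voxels remain
carve view 2 (along y, XZ-mask fill 43/100): 193 voxels remain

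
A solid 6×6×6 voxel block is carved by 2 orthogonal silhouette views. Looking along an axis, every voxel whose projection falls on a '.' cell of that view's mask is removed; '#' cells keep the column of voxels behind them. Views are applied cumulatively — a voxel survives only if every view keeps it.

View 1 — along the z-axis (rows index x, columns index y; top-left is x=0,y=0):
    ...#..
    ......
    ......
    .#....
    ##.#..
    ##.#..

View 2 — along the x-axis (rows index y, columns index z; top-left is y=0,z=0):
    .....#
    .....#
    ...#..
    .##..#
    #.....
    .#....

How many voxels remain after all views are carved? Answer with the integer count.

before carving: 216 voxels (6×6×6)
  1. axis=2 (XY plane), |mask|=8  ⇒  voxels=48
  2. axis=0 (YZ plane), |mask|=8  ⇒  voxels=14

remaining voxels: 14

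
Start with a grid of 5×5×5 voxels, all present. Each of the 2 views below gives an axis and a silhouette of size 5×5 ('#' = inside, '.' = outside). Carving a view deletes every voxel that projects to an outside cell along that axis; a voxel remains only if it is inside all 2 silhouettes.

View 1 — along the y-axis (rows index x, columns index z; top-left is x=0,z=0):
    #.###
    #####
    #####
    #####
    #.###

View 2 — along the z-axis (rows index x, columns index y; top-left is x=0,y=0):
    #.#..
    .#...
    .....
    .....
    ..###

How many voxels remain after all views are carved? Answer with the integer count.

voxel count = 25

full grid |V| = 125
carve view 1 (along y, XZ-mask fill 23/25): 115 voxels remain
carve view 2 (along z, XY-mask fill 6/25): 25 voxels remain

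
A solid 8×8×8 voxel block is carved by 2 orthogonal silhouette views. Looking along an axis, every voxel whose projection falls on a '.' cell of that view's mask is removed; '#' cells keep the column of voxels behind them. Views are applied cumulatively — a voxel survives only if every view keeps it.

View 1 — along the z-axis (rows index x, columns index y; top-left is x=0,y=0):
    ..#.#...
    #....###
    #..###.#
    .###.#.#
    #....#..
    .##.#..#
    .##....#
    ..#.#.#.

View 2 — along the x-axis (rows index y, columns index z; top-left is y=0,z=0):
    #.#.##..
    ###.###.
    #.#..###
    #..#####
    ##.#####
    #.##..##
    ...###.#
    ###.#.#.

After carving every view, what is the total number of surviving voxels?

|visual hull| = 148

start: 8×8×8 = 512 voxels
[1] z-view keeps 28 columns → grid now 224
[2] x-view keeps 42 columns → grid now 148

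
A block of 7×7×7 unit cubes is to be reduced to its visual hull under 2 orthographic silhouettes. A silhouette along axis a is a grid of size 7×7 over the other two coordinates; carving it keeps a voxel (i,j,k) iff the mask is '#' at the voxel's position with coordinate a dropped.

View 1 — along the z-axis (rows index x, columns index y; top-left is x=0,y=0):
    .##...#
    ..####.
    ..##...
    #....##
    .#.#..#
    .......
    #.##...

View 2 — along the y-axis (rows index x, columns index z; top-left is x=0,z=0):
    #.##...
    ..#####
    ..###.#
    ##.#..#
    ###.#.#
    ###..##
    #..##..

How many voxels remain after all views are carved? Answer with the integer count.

start: 7×7×7 = 343 voxels
V1 z: intersect with XY mask (18 set) -- 126 left
V2 y: intersect with XZ mask (29 set) -- 73 left

|visual hull| = 73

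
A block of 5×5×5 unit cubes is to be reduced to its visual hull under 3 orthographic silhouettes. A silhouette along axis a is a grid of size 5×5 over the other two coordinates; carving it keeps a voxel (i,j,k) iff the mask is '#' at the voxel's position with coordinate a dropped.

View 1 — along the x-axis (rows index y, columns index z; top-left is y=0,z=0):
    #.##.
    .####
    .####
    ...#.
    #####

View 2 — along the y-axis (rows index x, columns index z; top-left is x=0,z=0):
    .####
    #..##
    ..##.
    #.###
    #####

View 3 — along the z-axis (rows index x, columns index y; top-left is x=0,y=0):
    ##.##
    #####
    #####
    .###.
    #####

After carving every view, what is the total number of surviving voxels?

initial block: 5^3 = 125
step 1: project along x, AND mask (17/25) → |grid| = 85
step 2: project along y, AND mask (18/25) → |grid| = 65
step 3: project along z, AND mask (22/25) → |grid| = 54

54 voxels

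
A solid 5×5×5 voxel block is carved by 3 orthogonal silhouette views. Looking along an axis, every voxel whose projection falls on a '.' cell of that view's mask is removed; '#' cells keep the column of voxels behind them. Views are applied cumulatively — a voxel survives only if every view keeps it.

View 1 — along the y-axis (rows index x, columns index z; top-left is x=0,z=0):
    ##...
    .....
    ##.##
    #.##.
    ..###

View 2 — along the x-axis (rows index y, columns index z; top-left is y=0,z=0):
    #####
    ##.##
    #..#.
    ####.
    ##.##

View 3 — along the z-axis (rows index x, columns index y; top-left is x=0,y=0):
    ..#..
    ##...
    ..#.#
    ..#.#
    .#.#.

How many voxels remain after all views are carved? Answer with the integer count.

|visual hull| = 15

start: 5×5×5 = 125 voxels
  1. axis=1 (XZ plane), |mask|=12  ⇒  voxels=60
  2. axis=0 (YZ plane), |mask|=19  ⇒  voxels=48
  3. axis=2 (XY plane), |mask|=9  ⇒  voxels=15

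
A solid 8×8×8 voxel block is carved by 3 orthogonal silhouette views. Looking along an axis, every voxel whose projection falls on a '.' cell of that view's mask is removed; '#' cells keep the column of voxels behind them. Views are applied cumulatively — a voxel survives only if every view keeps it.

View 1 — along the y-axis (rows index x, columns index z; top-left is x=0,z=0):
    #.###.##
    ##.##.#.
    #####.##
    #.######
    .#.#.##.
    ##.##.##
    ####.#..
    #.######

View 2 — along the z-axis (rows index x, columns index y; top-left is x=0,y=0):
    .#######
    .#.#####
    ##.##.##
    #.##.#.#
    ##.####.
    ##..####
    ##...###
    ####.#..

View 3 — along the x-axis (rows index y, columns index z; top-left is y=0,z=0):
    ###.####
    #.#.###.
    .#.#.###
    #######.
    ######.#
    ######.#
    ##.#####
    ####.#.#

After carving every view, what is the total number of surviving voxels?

210 voxels

initial block: 8^3 = 512
after view 1 [y-axis, 47 of 64 cells solid] → remaining = 376
after view 2 [z-axis, 46 of 64 cells solid] → remaining = 269
after view 3 [x-axis, 51 of 64 cells solid] → remaining = 210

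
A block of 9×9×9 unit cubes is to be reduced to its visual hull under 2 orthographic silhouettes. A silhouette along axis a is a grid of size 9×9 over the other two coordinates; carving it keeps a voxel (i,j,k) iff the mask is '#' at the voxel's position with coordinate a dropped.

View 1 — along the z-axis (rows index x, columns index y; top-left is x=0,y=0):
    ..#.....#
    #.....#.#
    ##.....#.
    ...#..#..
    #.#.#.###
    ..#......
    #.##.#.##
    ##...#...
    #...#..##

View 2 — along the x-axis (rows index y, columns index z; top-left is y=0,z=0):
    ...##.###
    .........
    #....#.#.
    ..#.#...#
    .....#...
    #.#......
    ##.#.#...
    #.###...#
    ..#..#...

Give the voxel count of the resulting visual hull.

remaining voxels: 96

initial block: 9^3 = 729
[1] z-view keeps 30 columns → grid now 270
[2] x-view keeps 25 columns → grid now 96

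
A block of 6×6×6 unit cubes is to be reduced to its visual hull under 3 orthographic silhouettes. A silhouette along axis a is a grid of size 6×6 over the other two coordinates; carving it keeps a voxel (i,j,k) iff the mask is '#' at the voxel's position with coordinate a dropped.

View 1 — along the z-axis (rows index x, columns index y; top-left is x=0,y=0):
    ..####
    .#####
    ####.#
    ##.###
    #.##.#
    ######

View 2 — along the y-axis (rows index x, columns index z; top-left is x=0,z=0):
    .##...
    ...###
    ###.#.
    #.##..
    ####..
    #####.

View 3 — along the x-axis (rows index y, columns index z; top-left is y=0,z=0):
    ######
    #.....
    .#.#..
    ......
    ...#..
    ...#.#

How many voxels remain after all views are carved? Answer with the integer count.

start: 6×6×6 = 216 voxels
after view 1 [z-axis, 29 of 36 cells solid] → remaining = 174
after view 2 [y-axis, 21 of 36 cells solid] → remaining = 104
after view 3 [x-axis, 12 of 36 cells solid] → remaining = 34

voxel count = 34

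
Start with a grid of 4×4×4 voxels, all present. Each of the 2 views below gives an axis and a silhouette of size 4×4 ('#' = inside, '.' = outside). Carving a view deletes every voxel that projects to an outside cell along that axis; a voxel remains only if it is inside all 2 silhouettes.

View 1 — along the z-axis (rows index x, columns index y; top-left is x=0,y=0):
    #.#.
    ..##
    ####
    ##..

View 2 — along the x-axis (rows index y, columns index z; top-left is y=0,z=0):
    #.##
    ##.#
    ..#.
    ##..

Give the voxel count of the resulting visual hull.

before carving: 64 voxels (4×4×4)
[1] z-view keeps 10 columns → grid now 40
[2] x-view keeps 9 columns → grid now 22

remaining voxels: 22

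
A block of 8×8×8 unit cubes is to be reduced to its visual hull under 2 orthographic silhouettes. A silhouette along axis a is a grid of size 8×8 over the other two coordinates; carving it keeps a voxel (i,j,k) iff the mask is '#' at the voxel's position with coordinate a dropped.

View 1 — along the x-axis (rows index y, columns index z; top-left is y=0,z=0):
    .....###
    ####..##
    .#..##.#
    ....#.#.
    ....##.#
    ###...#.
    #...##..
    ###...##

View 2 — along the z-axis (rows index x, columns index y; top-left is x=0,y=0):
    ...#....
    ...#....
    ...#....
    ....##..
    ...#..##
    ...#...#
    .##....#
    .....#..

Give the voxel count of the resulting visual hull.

49 voxels

before carving: 512 voxels (8×8×8)
  1. axis=0 (YZ plane), |mask|=30  ⇒  voxels=240
  2. axis=2 (XY plane), |mask|=14  ⇒  voxels=49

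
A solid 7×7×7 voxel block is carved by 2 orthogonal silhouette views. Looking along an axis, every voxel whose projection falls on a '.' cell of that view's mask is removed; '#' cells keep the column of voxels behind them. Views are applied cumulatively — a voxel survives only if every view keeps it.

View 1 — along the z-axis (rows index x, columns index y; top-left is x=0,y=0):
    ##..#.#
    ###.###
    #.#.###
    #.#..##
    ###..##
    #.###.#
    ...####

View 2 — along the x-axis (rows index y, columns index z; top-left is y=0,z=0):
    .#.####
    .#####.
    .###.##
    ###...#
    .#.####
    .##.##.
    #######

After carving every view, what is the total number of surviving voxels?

172 voxels

start: 7×7×7 = 343 voxels
carve view 1 (along z, XY-mask fill 33/49): 231 voxels remain
carve view 2 (along x, YZ-mask fill 35/49): 172 voxels remain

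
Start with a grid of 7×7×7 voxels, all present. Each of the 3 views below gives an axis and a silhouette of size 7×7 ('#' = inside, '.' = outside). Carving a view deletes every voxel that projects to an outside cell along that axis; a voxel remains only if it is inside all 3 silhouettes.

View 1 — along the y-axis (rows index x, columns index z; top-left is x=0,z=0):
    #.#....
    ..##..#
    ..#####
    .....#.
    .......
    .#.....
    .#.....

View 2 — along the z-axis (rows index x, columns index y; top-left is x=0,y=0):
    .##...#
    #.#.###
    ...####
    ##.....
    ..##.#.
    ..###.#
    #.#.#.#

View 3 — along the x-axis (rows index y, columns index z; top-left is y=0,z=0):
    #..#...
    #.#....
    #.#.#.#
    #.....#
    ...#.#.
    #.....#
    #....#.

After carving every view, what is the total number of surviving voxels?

remaining voxels: 15

before carving: 343 voxels (7×7×7)
carve view 1 (along y, XZ-mask fill 13/49): 91 voxels remain
carve view 2 (along z, XY-mask fill 25/49): 51 voxels remain
carve view 3 (along x, YZ-mask fill 16/49): 15 voxels remain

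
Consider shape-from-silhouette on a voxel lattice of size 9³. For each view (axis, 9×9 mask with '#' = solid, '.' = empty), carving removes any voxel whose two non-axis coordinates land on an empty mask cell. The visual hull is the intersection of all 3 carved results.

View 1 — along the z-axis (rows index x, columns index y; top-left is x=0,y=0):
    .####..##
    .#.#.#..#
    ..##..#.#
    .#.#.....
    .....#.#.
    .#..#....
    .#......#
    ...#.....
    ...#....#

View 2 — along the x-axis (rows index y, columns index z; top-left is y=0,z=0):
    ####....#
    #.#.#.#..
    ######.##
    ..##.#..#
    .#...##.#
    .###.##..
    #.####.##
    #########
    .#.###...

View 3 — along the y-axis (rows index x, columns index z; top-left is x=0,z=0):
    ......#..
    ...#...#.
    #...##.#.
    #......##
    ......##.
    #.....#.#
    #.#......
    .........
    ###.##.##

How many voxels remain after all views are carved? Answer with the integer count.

remaining voxels: 34

before carving: 729 voxels (9×9×9)
after view 1 [z-axis, 25 of 81 cells solid] → remaining = 225
after view 2 [x-axis, 50 of 81 cells solid] → remaining = 123
after view 3 [y-axis, 24 of 81 cells solid] → remaining = 34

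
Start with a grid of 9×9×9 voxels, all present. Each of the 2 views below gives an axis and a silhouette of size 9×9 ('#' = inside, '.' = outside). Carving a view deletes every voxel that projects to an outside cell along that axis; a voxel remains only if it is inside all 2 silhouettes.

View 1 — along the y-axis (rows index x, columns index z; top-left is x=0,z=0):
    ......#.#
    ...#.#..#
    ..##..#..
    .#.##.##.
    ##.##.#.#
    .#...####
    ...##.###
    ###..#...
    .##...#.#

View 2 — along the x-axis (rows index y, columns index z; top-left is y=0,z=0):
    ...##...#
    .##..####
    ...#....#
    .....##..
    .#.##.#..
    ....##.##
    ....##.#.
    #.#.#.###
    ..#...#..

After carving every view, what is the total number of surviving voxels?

voxel count = 140

before carving: 729 voxels (9×9×9)
V1 y: intersect with XZ mask (37 set) -- 333 left
V2 x: intersect with YZ mask (32 set) -- 140 left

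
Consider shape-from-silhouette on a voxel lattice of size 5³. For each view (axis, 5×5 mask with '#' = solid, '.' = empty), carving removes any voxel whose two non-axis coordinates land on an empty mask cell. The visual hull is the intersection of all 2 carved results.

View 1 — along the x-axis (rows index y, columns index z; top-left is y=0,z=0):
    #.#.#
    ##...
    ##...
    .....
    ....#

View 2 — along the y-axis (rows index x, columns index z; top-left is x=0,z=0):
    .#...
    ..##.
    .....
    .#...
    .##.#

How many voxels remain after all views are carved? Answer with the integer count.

10 voxels

full grid |V| = 125
step 1: project along x, AND mask (8/25) → |grid| = 40
step 2: project along y, AND mask (7/25) → |grid| = 10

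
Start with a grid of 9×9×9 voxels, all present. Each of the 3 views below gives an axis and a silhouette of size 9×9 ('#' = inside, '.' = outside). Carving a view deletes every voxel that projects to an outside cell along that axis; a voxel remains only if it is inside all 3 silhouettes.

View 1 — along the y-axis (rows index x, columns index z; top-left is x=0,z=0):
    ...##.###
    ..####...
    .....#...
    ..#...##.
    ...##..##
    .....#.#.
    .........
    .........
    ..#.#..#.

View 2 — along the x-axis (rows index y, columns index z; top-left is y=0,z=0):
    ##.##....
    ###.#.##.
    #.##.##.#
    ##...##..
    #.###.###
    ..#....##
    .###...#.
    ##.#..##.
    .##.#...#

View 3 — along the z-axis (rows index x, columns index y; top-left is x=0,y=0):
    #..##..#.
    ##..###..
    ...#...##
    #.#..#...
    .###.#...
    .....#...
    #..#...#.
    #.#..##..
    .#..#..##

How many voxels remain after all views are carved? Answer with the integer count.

start: 9×9×9 = 729 voxels
[1] y-view keeps 22 columns → grid now 198
[2] x-view keeps 43 columns → grid now 98
[3] z-view keeps 31 columns → grid now 42

voxel count = 42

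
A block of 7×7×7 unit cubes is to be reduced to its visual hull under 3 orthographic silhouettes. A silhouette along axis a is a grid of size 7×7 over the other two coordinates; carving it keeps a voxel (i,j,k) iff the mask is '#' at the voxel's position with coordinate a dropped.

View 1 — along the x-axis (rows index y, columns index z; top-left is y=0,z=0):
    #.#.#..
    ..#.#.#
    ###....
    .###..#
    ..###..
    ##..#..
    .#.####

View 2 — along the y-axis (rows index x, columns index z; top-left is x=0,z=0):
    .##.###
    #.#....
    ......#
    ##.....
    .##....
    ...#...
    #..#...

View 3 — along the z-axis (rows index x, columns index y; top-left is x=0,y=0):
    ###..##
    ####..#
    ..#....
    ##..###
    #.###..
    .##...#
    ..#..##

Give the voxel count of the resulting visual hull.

start: 7×7×7 = 343 voxels
  1. axis=0 (YZ plane), |mask|=24  ⇒  voxels=168
  2. axis=1 (XZ plane), |mask|=15  ⇒  voxels=54
  3. axis=2 (XY plane), |mask|=26  ⇒  voxels=33

voxel count = 33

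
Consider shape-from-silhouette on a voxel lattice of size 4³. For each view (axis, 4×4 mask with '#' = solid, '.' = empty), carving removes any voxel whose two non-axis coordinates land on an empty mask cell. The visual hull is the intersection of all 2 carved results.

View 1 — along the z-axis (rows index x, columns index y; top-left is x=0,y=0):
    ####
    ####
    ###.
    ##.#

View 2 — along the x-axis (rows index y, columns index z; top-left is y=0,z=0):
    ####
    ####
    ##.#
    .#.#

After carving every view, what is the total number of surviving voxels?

before carving: 64 voxels (4×4×4)
[1] z-view keeps 14 columns → grid now 56
[2] x-view keeps 13 columns → grid now 47

voxel count = 47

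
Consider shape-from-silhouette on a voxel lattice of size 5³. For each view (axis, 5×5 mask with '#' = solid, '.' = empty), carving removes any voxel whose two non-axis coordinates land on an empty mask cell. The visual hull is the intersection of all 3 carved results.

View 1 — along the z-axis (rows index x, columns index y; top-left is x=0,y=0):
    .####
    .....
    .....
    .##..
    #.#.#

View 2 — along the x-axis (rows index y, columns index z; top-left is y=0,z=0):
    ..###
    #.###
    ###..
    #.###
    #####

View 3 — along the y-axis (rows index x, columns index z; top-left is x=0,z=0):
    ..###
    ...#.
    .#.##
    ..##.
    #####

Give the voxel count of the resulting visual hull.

remaining voxels: 24

full grid |V| = 125
  1. axis=2 (XY plane), |mask|=9  ⇒  voxels=45
  2. axis=0 (YZ plane), |mask|=19  ⇒  voxels=34
  3. axis=1 (XZ plane), |mask|=14  ⇒  voxels=24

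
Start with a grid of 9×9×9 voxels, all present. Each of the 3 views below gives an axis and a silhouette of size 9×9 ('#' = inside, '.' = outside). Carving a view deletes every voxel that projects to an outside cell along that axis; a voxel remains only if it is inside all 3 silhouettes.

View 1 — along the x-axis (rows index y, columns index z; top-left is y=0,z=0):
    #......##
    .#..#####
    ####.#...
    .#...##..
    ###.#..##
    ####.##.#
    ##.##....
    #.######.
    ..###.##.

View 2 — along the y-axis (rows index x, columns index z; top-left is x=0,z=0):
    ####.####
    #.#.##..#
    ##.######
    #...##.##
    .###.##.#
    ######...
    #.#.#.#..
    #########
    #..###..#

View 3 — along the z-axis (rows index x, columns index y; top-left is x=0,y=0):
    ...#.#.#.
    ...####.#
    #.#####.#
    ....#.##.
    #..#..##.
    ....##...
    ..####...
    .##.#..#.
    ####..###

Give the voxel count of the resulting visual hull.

before carving: 729 voxels (9×9×9)
step 1: project along x, AND mask (46/81) → |grid| = 414
step 2: project along y, AND mask (56/81) → |grid| = 286
step 3: project along z, AND mask (39/81) → |grid| = 138

138 voxels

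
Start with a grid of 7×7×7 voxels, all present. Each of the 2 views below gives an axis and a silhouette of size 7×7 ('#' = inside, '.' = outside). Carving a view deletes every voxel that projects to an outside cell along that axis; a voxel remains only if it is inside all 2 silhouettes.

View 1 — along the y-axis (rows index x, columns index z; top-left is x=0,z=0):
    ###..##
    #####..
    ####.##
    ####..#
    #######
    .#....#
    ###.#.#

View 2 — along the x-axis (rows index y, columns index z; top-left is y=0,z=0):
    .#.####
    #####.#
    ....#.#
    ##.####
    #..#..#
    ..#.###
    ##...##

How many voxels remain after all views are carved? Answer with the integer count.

voxel count = 149

before carving: 343 voxels (7×7×7)
  1. axis=1 (XZ plane), |mask|=35  ⇒  voxels=245
  2. axis=0 (YZ plane), |mask|=30  ⇒  voxels=149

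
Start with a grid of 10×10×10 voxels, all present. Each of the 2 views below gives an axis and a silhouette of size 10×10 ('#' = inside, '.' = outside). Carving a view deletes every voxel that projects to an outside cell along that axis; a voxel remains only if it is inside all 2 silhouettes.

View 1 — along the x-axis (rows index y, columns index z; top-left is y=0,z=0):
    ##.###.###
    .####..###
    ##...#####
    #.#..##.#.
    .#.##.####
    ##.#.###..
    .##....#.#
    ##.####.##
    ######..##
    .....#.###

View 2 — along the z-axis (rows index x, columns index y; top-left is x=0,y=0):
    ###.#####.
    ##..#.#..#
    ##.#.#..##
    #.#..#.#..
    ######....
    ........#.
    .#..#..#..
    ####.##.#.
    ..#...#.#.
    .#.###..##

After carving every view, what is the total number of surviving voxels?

before carving: 1000 voxels (10×10×10)
after view 1 [x-axis, 64 of 100 cells solid] → remaining = 640
after view 2 [z-axis, 49 of 100 cells solid] → remaining = 323

voxel count = 323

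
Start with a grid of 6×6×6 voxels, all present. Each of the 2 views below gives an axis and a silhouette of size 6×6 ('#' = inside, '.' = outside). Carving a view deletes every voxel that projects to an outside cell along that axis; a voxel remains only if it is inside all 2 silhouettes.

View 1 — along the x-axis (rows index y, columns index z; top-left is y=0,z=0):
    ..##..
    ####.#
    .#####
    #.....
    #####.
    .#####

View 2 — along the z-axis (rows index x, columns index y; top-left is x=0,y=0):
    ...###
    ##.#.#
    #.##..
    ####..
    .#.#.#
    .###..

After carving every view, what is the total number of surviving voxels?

67 voxels

initial block: 6^3 = 216
carve view 1 (along x, YZ-mask fill 23/36): 138 voxels remain
carve view 2 (along z, XY-mask fill 20/36): 67 voxels remain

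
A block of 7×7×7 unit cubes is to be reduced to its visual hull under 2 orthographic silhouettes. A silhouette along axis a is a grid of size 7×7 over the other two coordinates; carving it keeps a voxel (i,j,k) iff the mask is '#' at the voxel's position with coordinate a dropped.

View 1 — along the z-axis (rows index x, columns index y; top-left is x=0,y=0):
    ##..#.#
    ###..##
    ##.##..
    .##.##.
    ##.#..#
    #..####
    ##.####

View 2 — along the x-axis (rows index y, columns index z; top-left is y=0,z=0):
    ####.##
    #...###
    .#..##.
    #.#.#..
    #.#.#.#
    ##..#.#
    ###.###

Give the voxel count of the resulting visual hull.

|visual hull| = 144

full grid |V| = 343
[1] z-view keeps 32 columns → grid now 224
[2] x-view keeps 30 columns → grid now 144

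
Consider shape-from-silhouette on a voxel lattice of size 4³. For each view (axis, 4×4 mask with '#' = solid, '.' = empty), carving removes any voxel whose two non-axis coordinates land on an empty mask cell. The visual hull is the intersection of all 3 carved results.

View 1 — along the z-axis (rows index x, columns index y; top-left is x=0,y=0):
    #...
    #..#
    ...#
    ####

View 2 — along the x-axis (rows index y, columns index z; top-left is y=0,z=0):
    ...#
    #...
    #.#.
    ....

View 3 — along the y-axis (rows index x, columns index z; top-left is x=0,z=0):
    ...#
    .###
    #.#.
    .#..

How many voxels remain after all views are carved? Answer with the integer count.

start: 4×4×4 = 64 voxels
after view 1 [z-axis, 8 of 16 cells solid] → remaining = 32
after view 2 [x-axis, 4 of 16 cells solid] → remaining = 6
after view 3 [y-axis, 7 of 16 cells solid] → remaining = 2

remaining voxels: 2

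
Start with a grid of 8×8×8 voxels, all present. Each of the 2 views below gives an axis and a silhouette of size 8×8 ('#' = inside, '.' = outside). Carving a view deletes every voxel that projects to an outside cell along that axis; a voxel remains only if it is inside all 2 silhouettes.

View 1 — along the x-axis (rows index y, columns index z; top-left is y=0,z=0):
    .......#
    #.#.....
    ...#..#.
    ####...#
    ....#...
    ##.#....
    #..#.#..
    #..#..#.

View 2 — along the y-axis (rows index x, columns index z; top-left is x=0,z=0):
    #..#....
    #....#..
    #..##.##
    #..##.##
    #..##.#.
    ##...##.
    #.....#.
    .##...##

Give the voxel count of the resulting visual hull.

remaining voxels: 84

before carving: 512 voxels (8×8×8)
after view 1 [x-axis, 20 of 64 cells solid] → remaining = 160
after view 2 [y-axis, 28 of 64 cells solid] → remaining = 84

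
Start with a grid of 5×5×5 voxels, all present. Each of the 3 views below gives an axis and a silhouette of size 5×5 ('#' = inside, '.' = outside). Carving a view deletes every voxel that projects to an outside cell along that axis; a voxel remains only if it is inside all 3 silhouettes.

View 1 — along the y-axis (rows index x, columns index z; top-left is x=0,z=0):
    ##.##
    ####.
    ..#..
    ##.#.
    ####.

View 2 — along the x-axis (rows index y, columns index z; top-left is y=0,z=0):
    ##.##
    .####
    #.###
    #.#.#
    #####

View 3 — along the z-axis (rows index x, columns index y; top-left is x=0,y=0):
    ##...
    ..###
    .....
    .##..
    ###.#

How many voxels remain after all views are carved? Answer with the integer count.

full grid |V| = 125
  1. axis=1 (XZ plane), |mask|=16  ⇒  voxels=80
  2. axis=0 (YZ plane), |mask|=20  ⇒  voxels=61
  3. axis=2 (XY plane), |mask|=11  ⇒  voxels=33

33 voxels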